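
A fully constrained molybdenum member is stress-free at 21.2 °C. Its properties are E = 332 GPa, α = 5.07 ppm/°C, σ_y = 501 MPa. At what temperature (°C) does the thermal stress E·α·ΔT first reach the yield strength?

E·α·ΔT = 501.0 MPa ⇒ ΔT = 501.0 / (332.0×10³ × 5.07×10⁻⁶) = 297.6 K.
T = 21.2 + 297.6 = 318.8 °C.

319 °C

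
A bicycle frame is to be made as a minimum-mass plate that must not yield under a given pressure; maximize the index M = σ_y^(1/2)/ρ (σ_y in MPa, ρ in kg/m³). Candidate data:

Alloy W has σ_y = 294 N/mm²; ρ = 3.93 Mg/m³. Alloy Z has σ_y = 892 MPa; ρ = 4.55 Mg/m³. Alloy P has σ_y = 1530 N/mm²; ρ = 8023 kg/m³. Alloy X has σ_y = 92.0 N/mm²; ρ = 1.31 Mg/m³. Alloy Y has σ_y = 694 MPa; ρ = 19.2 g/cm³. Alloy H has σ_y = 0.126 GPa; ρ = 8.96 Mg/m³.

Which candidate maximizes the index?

alloy X

Putting every candidate on a common basis:
  alloy W: σ_y = 294.0 MPa, ρ = 3930 kg/m³
  alloy Z: σ_y = 892.0 MPa, ρ = 4550 kg/m³
  alloy P: σ_y = 1530 MPa, ρ = 8023 kg/m³
  alloy X: σ_y = 92.00 MPa, ρ = 1310 kg/m³
  alloy Y: σ_y = 694.0 MPa, ρ = 19200 kg/m³
  alloy H: σ_y = 126.0 MPa, ρ = 8960 kg/m³
  alloy X: M = 7.32×10⁻³
  alloy Z: M = 6.56×10⁻³
  alloy P: M = 4.88×10⁻³
  alloy W: M = 4.36×10⁻³
  alloy Y: M = 1.37×10⁻³
  alloy H: M = 1.25×10⁻³
The maximum is for alloy X.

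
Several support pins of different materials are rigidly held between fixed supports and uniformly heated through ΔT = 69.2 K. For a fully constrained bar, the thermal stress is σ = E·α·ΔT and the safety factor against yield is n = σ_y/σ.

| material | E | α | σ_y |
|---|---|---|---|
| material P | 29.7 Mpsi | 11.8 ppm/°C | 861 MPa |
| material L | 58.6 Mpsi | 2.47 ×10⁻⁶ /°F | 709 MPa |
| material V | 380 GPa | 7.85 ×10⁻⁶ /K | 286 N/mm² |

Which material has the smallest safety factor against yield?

Per material, after unit conversion:
  material P: E = 204.8, α = 11.8, σ_y = 861.0 → σ = 167 MPa, n = 5.15
  material L: E = 404.0, α = 4.45, σ_y = 709.0 → σ = 124 MPa, n = 5.70
  material V: E = 380.0, α = 7.85, σ_y = 286.0 → σ = 206 MPa, n = 1.39
Smallest n: material V with n = 1.39.

material V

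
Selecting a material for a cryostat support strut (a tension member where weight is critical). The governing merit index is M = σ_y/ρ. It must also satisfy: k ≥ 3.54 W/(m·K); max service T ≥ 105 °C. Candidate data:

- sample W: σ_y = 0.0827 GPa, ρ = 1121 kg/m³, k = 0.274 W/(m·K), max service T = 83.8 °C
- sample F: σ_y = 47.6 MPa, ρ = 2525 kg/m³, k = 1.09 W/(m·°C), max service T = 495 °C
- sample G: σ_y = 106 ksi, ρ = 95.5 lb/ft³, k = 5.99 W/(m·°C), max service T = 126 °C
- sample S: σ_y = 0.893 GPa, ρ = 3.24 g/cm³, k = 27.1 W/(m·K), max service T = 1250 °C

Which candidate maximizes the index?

Screen on constraints: k ≥ 3.54 W/(m·K); max service T ≥ 105 °C. Survivors: sample G, sample S.
After converting to SI:
  sample G: σ_y = 730.8 MPa, ρ = 1530 kg/m³
  sample S: σ_y = 893.0 MPa, ρ = 3240 kg/m³
  sample G: M = 478 kN·m/kg
  sample S: M = 276 kN·m/kg
The maximum is for sample G.

sample G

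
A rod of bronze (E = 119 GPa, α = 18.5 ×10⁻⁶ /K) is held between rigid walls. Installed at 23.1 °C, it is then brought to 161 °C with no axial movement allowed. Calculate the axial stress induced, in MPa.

304 MPa

ΔT = 137.9 K. Constrained thermal stress σ = E·α·ΔT = 119.0×10³ MPa × 18.5×10⁻⁶ × 137.9 = 304 MPa (compressive).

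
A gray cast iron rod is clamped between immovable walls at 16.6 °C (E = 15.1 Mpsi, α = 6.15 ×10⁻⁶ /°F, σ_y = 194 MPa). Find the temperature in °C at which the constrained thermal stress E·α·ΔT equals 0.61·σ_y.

E = 15.1 Mpsi = 104.1 GPa.
α = 6.15×10⁻⁶/°F × 9/5 = 11.1×10⁻⁶/K.
E·α·ΔT = 118.3 MPa ⇒ ΔT = 118.3 / (104.1×10³ × 11.1×10⁻⁶) = 102.7 K.
T = 16.6 + 102.7 = 119.3 °C.

119 °C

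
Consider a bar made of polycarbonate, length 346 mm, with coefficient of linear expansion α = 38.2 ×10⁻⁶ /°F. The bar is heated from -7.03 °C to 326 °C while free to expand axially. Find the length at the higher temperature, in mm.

Convert α: 38.2×10⁻⁶/°F × (9/5) = 68.8×10⁻⁶/K.
ΔT = 326 − (-7.03) = 333.0 K.
ΔL = α·L₀·ΔT = 68.8×10⁻⁶ × 346 mm × 333.0 K = 7.92 mm.
L = L₀ + ΔL = 346 + 7.92 = 353.92 mm.

353.92 mm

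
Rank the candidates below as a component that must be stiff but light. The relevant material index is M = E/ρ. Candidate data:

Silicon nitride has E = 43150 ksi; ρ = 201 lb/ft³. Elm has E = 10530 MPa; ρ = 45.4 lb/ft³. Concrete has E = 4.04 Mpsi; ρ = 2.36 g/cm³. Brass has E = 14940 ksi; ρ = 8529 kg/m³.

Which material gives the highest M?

silicon nitride

Putting every candidate on a common basis:
  silicon nitride: E = 297.5 GPa, ρ = 3220 kg/m³
  elm: E = 10.53 GPa, ρ = 727.2 kg/m³
  concrete: E = 27.85 GPa, ρ = 2360 kg/m³
  brass: E = 103.0 GPa, ρ = 8529 kg/m³
  silicon nitride: M = 92.4 MN·m/kg
  elm: M = 14.5 MN·m/kg
  brass: M = 12.1 MN·m/kg
  concrete: M = 11.8 MN·m/kg
The maximum is for silicon nitride.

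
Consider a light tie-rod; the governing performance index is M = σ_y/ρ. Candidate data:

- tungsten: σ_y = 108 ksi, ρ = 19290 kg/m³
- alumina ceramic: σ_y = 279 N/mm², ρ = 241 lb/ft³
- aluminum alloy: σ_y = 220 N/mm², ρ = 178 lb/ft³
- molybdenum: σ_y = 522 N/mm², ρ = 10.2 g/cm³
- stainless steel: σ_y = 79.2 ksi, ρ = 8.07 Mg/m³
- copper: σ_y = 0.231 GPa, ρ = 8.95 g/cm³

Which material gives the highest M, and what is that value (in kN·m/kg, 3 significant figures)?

Convert each candidate to consistent units, then evaluate M:
  tungsten: σ_y = 744.6 MPa, ρ = 19290 kg/m³
  alumina ceramic: σ_y = 279.0 MPa, ρ = 3860 kg/m³
  aluminum alloy: σ_y = 220.0 MPa, ρ = 2851 kg/m³
  molybdenum: σ_y = 522.0 MPa, ρ = 10200 kg/m³
  stainless steel: σ_y = 546.1 MPa, ρ = 8070 kg/m³
  copper: σ_y = 231.0 MPa, ρ = 8950 kg/m³
  aluminum alloy: M = 77.2 kN·m/kg
  alumina ceramic: M = 72.3 kN·m/kg
  stainless steel: M = 67.7 kN·m/kg
  molybdenum: M = 51.2 kN·m/kg
  tungsten: M = 38.6 kN·m/kg
  copper: M = 25.8 kN·m/kg
Aluminum alloy has the largest M.

aluminum alloy, M = 77.2 kN·m/kg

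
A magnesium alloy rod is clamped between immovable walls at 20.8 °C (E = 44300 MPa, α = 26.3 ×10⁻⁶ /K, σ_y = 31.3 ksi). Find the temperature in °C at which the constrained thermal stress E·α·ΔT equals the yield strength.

E = 44300 MPa = 44.30 GPa.
σ_y = 31.3 ksi = 215.8 MPa.
E·α·ΔT = 215.8 MPa ⇒ ΔT = 215.8 / (44.30×10³ × 26.3×10⁻⁶) = 185.2 K.
T = 20.8 + 185.2 = 206.0 °C.

206 °C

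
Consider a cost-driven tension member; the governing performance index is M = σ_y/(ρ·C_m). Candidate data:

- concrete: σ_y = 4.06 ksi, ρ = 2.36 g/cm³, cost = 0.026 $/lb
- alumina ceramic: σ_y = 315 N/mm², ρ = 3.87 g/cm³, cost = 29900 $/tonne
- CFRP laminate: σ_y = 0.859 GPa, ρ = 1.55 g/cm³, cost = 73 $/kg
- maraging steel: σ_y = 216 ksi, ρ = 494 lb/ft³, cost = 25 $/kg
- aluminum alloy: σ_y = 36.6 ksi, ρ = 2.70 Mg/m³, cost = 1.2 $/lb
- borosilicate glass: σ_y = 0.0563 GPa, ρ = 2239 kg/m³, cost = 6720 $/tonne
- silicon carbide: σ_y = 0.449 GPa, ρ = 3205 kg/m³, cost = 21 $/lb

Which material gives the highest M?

In SI units:
  concrete: σ_y = 27.99 MPa, ρ = 2360 kg/m³, cost = 0.05732 $/kg
  alumina ceramic: σ_y = 315.0 MPa, ρ = 3870 kg/m³, cost = 29.90 $/kg
  CFRP laminate: σ_y = 859.0 MPa, ρ = 1550 kg/m³, cost = 73.00 $/kg
  maraging steel: σ_y = 1489 MPa, ρ = 7913 kg/m³, cost = 25.00 $/kg
  aluminum alloy: σ_y = 252.3 MPa, ρ = 2700 kg/m³, cost = 2.646 $/kg
  borosilicate glass: σ_y = 56.30 MPa, ρ = 2239 kg/m³, cost = 6.720 $/kg
  silicon carbide: σ_y = 449.0 MPa, ρ = 3205 kg/m³, cost = 46.30 $/kg
  concrete: M = 207 kN·m per $
  aluminum alloy: M = 35.3 kN·m per $
  CFRP laminate: M = 7.59 kN·m per $
  maraging steel: M = 7.53 kN·m per $
  borosilicate glass: M = 3.74 kN·m per $
  silicon carbide: M = 3.03 kN·m per $
  alumina ceramic: M = 2.72 kN·m per $
The maximum is for concrete.

concrete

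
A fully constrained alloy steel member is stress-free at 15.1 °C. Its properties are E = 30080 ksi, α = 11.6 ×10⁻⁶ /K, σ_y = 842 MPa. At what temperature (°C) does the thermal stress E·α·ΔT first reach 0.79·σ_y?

292 °C

E = 30080 ksi = 207.4 GPa.
E·α·ΔT = 665.2 MPa ⇒ ΔT = 665.2 / (207.4×10³ × 11.6×10⁻⁶) = 276.5 K.
T = 15.1 + 276.5 = 291.6 °C.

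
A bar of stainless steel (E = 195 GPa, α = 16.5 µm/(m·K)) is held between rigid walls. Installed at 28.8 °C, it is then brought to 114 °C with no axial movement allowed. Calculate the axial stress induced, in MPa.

ΔT = 85.20 K. Constrained thermal stress σ = E·α·ΔT = 195.0×10³ MPa × 16.5×10⁻⁶ × 85.20 = 274 MPa (compressive).

274 MPa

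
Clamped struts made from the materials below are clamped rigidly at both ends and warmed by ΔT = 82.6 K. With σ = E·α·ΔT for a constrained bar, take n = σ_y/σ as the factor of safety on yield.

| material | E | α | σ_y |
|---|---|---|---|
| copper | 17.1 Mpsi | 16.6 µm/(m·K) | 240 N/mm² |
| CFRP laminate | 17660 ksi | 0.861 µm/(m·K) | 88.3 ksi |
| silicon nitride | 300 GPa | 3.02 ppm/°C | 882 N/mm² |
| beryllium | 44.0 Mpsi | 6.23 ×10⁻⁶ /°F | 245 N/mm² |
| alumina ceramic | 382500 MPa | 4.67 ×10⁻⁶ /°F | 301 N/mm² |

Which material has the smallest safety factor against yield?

Converting E to GPa, α to ×10⁻⁶/K, σ_y to MPa, then σ and n for each:
  copper: E = 117.9, α = 16.6, σ_y = 240.0 → σ = 162 MPa, n = 1.48
  CFRP laminate: E = 121.8, α = 0.861, σ_y = 608.8 → σ = 8.66 MPa, n = 70.3
  silicon nitride: E = 300.0, α = 3.02, σ_y = 882.0 → σ = 74.8 MPa, n = 11.8
  beryllium: E = 303.4, α = 11.2, σ_y = 245.0 → σ = 281 MPa, n = 0.872
  alumina ceramic: E = 382.5, α = 8.41, σ_y = 301.0 → σ = 266 MPa, n = 1.13
Beryllium has the lowest safety factor, n = 0.872.

beryllium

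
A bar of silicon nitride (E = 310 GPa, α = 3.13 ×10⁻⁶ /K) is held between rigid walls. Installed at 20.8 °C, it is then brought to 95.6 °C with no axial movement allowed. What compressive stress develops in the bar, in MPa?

72.6 MPa

ΔT = 74.80 K. Constrained thermal stress σ = E·α·ΔT = 310.0×10³ MPa × 3.13×10⁻⁶ × 74.80 = 72.6 MPa (compressive).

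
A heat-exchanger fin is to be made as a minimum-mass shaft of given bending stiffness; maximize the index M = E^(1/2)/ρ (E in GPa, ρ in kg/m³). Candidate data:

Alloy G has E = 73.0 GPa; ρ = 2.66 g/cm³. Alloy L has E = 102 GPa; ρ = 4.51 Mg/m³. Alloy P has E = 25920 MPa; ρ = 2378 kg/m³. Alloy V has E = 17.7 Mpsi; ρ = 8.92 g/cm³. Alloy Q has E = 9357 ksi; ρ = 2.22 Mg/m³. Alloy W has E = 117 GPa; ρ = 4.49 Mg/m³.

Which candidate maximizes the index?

alloy Q

In SI units:
  alloy G: E = 73.00 GPa, ρ = 2660 kg/m³
  alloy L: E = 102.0 GPa, ρ = 4510 kg/m³
  alloy P: E = 25.92 GPa, ρ = 2378 kg/m³
  alloy V: E = 122.0 GPa, ρ = 8920 kg/m³
  alloy Q: E = 64.51 GPa, ρ = 2220 kg/m³
  alloy W: E = 117.0 GPa, ρ = 4490 kg/m³
  alloy Q: M = 3.62×10⁻³
  alloy G: M = 3.21×10⁻³
  alloy W: M = 2.41×10⁻³
  alloy L: M = 2.24×10⁻³
  alloy P: M = 2.14×10⁻³
  alloy V: M = 1.24×10⁻³
Alloy Q has the largest M.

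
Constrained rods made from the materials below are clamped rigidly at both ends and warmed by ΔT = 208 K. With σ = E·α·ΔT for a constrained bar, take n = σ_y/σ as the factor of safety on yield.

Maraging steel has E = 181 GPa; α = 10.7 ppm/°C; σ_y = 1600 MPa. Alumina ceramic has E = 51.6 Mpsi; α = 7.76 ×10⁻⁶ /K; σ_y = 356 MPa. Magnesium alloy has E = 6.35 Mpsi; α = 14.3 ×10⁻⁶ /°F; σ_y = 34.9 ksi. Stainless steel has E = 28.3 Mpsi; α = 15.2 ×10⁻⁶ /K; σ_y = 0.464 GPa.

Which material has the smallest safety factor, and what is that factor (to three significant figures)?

alumina ceramic, n = 0.620

Converting E to GPa, α to ×10⁻⁶/K, σ_y to MPa, then σ and n for each:
  maraging steel: E = 181.0, α = 10.7, σ_y = 1600 → σ = 403 MPa, n = 3.97
  alumina ceramic: E = 355.8, α = 7.76, σ_y = 356.0 → σ = 574 MPa, n = 0.620
  magnesium alloy: E = 43.78, α = 25.7, σ_y = 240.6 → σ = 234 MPa, n = 1.03
  stainless steel: E = 195.1, α = 15.2, σ_y = 464.0 → σ = 617 MPa, n = 0.752
The minimum is alumina ceramic at n = 0.620.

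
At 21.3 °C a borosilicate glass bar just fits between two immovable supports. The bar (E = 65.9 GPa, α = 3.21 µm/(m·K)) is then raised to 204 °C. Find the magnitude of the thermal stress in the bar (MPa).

38.6 MPa

ΔT = 182.7 K. Constrained thermal stress σ = E·α·ΔT = 65.90×10³ MPa × 3.21×10⁻⁶ × 182.7 = 38.6 MPa (compressive).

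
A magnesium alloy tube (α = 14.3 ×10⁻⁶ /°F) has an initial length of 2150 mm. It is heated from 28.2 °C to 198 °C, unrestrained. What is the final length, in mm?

Convert α: 14.3×10⁻⁶/°F × (9/5) = 25.7×10⁻⁶/K.
ΔT = 198 − 28.2 = 169.8 K.
ΔL = α·L₀·ΔT = 25.7×10⁻⁶ × 2150 mm × 169.8 K = 9.40 mm.
L = L₀ + ΔL = 2150 + 9.40 = 2159.4 mm.

2159.4 mm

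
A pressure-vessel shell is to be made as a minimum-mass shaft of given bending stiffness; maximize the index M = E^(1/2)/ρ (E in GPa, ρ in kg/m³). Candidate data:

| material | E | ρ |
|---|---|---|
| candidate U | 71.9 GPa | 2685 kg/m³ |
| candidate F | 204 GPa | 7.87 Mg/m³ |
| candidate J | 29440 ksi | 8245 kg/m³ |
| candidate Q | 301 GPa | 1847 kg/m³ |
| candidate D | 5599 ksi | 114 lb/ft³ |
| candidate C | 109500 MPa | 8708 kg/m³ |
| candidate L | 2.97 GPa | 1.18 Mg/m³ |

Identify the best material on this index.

candidate Q

In SI units:
  candidate U: E = 71.90 GPa, ρ = 2685 kg/m³
  candidate F: E = 204.0 GPa, ρ = 7870 kg/m³
  candidate J: E = 203.0 GPa, ρ = 8245 kg/m³
  candidate Q: E = 301.0 GPa, ρ = 1847 kg/m³
  candidate D: E = 38.60 GPa, ρ = 1826 kg/m³
  candidate C: E = 109.5 GPa, ρ = 8708 kg/m³
  candidate L: E = 2.970 GPa, ρ = 1180 kg/m³
  candidate Q: M = 9.39×10⁻³
  candidate D: M = 3.40×10⁻³
  candidate U: M = 3.16×10⁻³
  candidate F: M = 1.81×10⁻³
  candidate J: M = 1.73×10⁻³
  candidate L: M = 1.46×10⁻³
  candidate C: M = 1.20×10⁻³
Candidate Q has the largest M.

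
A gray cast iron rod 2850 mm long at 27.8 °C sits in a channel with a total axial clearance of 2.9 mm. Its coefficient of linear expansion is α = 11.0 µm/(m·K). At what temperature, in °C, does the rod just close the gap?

α·L₀·ΔT = 2.9 mm ⇒ ΔT = 2.9 / (11.0×10⁻⁶ × 2850.0) = 92.50 K.
T = 27.8 + 92.50 = 120.3 °C.

120 °C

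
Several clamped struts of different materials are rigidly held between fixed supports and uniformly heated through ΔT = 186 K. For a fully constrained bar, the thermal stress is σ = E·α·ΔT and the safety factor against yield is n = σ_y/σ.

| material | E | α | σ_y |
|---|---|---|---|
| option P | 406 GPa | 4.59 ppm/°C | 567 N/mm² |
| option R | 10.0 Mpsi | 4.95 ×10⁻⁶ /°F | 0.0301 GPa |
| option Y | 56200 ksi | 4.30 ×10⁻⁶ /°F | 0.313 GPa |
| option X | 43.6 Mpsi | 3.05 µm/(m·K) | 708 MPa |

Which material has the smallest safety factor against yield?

option R

With everything in SI (GPa, ×10⁻⁶/K, MPa):
  option P: E = 406.0, α = 4.59, σ_y = 567.0 → σ = 347 MPa, n = 1.64
  option R: E = 68.95, α = 8.91, σ_y = 30.10 → σ = 114 MPa, n = 0.263
  option Y: E = 387.5, α = 7.74, σ_y = 313.0 → σ = 558 MPa, n = 0.561
  option X: E = 300.6, α = 3.05, σ_y = 708.0 → σ = 171 MPa, n = 4.15
Smallest n: option R with n = 0.263.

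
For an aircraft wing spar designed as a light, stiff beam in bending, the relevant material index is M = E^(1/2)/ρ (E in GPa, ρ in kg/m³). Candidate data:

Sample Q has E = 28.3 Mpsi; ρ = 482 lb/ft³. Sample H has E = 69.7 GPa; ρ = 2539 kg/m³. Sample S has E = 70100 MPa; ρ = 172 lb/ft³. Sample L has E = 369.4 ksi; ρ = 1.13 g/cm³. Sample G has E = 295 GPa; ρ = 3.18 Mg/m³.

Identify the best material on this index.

sample G

In SI units:
  sample Q: E = 195.1 GPa, ρ = 7721 kg/m³
  sample H: E = 69.70 GPa, ρ = 2539 kg/m³
  sample S: E = 70.10 GPa, ρ = 2755 kg/m³
  sample L: E = 2.547 GPa, ρ = 1130 kg/m³
  sample G: E = 295.0 GPa, ρ = 3180 kg/m³
  sample G: M = 5.40×10⁻³
  sample H: M = 3.29×10⁻³
  sample S: M = 3.04×10⁻³
  sample Q: M = 1.81×10⁻³
  sample L: M = 1.41×10⁻³
The maximum is for sample G.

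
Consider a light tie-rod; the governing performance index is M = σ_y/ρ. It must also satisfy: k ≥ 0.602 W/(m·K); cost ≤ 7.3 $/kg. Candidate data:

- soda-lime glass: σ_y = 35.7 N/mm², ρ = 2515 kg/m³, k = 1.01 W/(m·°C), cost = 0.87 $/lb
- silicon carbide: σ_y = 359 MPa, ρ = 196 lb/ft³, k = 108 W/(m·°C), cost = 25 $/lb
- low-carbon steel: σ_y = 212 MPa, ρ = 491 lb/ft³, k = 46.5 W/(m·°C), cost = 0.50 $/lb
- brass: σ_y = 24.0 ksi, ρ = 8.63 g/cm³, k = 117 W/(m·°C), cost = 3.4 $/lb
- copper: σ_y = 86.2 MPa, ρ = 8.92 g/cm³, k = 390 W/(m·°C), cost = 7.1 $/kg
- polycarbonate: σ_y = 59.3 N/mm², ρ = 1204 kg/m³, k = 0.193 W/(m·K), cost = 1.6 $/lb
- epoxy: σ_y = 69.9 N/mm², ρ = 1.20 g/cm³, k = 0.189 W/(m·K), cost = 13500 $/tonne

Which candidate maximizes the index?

Screen on constraints: k ≥ 0.602 W/(m·K); cost ≤ 7.3 $/kg. Survivors: soda-lime glass, low-carbon steel, copper.
After converting to SI:
  soda-lime glass: σ_y = 35.70 MPa, ρ = 2515 kg/m³
  low-carbon steel: σ_y = 212.0 MPa, ρ = 7865 kg/m³
  copper: σ_y = 86.20 MPa, ρ = 8920 kg/m³
  low-carbon steel: M = 27.0 kN·m/kg
  soda-lime glass: M = 14.2 kN·m/kg
  copper: M = 9.66 kN·m/kg
Low-carbon steel ranks first.

low-carbon steel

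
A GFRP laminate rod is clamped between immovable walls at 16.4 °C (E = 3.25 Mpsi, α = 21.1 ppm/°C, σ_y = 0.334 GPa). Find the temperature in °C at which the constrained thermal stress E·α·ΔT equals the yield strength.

E = 3.25 Mpsi = 22.41 GPa.
σ_y = 0.334 GPa = 334.0 MPa.
E·α·ΔT = 334.0 MPa ⇒ ΔT = 334.0 / (22.41×10³ × 21.1×10⁻⁶) = 706.4 K.
T = 16.4 + 706.4 = 722.8 °C.

723 °C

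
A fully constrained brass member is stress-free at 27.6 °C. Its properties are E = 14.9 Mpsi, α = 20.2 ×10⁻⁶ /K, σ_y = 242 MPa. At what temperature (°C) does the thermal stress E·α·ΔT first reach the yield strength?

144 °C

E = 14.9 Mpsi = 102.7 GPa.
E·α·ΔT = 242.0 MPa ⇒ ΔT = 242.0 / (102.7×10³ × 20.2×10⁻⁶) = 116.6 K.
T = 27.6 + 116.6 = 144.2 °C.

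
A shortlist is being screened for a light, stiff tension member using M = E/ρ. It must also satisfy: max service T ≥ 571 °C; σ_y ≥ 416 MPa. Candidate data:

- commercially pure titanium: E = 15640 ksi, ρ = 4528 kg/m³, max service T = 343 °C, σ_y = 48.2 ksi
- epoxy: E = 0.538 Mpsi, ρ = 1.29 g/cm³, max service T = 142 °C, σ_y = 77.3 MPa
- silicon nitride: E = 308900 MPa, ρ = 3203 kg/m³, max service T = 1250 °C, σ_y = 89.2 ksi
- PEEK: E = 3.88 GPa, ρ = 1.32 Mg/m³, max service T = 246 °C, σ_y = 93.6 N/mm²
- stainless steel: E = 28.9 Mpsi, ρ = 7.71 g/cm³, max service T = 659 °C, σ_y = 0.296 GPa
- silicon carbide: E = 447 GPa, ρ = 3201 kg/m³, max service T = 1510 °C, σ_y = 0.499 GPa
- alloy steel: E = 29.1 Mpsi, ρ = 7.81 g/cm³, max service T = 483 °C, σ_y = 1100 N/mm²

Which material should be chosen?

silicon carbide

Screen on constraints: max service T ≥ 571 °C; σ_y ≥ 416 MPa. Survivors: silicon nitride, silicon carbide.
After converting to SI:
  silicon nitride: E = 308.9 GPa, ρ = 3203 kg/m³
  silicon carbide: E = 447.0 GPa, ρ = 3201 kg/m³
  silicon carbide: M = 140 MN·m/kg
  silicon nitride: M = 96.4 MN·m/kg
Silicon carbide has the largest M.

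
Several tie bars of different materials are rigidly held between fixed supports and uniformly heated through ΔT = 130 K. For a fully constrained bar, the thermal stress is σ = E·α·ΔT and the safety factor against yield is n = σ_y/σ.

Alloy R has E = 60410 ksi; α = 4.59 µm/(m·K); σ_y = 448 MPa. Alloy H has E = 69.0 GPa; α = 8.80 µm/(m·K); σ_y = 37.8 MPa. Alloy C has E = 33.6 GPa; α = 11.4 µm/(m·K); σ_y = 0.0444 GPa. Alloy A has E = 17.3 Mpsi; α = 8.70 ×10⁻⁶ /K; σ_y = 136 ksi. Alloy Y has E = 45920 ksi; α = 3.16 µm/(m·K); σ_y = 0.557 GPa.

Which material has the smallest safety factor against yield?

alloy H

Per material, after unit conversion:
  alloy R: E = 416.5, α = 4.59, σ_y = 448.0 → σ = 249 MPa, n = 1.80
  alloy H: E = 69.00, α = 8.80, σ_y = 37.80 → σ = 78.9 MPa, n = 0.479
  alloy C: E = 33.60, α = 11.4, σ_y = 44.40 → σ = 49.8 MPa, n = 0.892
  alloy A: E = 119.3, α = 8.70, σ_y = 937.7 → σ = 135 MPa, n = 6.95
  alloy Y: E = 316.6, α = 3.16, σ_y = 557.0 → σ = 130 MPa, n = 4.28
Alloy H has the lowest safety factor, n = 0.479.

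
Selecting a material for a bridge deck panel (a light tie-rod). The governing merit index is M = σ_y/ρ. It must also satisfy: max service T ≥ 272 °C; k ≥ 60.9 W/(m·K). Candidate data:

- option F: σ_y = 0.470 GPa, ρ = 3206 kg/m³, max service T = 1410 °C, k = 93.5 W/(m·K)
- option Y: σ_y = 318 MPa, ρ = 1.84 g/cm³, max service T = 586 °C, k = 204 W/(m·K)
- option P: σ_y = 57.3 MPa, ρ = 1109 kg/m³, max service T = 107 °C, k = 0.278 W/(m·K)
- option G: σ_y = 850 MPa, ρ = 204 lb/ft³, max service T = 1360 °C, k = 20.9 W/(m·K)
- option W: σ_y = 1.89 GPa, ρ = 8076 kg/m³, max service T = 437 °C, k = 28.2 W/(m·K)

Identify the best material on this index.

option Y

Screen on constraints: max service T ≥ 272 °C; k ≥ 60.9 W/(m·K). Survivors: option F, option Y.
Normalizing units and computing the index:
  option F: σ_y = 470.0 MPa, ρ = 3206 kg/m³
  option Y: σ_y = 318.0 MPa, ρ = 1840 kg/m³
  option Y: M = 173 kN·m/kg
  option F: M = 147 kN·m/kg
Option Y ranks first.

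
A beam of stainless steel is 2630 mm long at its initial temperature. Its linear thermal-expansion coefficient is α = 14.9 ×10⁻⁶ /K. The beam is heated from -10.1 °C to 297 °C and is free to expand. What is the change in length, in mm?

12.0 mm

ΔT = 297 − (-10.1) = 307.1 K.
ΔL = α·L₀·ΔT = 14.9×10⁻⁶ × 2630 mm × 307.1 K = 12.0 mm.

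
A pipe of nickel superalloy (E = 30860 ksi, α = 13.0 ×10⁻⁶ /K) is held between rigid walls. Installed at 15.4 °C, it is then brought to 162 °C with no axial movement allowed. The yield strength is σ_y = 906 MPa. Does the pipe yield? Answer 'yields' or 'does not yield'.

E = 30860 ksi = 212.8 GPa.
ΔT = 146.6 K. Constrained thermal stress σ = E·α·ΔT = 212.8×10³ MPa × 13.0×10⁻⁶ × 146.6 = 406 MPa (compressive).
Compare to σ_y = 906 MPa: σ < σ_y, so it does not yield.

does not yield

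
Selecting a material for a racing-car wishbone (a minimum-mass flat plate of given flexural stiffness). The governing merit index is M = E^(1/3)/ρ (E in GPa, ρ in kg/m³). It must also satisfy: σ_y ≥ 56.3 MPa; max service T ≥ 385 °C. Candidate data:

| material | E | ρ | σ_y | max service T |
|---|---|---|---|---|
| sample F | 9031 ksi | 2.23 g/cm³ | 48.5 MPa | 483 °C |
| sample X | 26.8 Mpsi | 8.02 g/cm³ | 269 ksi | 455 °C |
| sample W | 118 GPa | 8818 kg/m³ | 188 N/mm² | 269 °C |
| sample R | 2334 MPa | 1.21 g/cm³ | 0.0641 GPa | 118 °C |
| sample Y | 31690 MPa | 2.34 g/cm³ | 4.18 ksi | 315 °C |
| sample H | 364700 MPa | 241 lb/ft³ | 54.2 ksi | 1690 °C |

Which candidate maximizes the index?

sample H

Screen on constraints: σ_y ≥ 56.3 MPa; max service T ≥ 385 °C. Survivors: sample X, sample H.
Putting every candidate on a common basis:
  sample X: E = 184.8 GPa, ρ = 8020 kg/m³
  sample H: E = 364.7 GPa, ρ = 3860 kg/m³
  sample H: M = 1.85×10⁻³
  sample X: M = 0.710×10⁻³
The maximum is for sample H.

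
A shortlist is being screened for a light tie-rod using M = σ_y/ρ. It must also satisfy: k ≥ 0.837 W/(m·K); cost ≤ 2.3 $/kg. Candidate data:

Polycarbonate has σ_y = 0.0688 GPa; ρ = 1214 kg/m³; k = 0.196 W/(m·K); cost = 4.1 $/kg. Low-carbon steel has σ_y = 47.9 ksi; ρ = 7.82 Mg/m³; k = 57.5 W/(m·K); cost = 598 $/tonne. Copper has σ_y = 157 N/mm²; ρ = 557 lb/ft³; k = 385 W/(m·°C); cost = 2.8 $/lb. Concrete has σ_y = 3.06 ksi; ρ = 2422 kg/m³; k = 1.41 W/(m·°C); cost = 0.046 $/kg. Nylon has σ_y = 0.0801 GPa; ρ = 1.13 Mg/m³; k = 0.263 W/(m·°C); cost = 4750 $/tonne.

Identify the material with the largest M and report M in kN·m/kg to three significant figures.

low-carbon steel, M = 42.2 kN·m/kg

Screen on constraints: k ≥ 0.837 W/(m·K); cost ≤ 2.3 $/kg. Survivors: low-carbon steel, concrete.
After converting to SI:
  low-carbon steel: σ_y = 330.3 MPa, ρ = 7820 kg/m³
  concrete: σ_y = 21.10 MPa, ρ = 2422 kg/m³
  low-carbon steel: M = 42.2 kN·m/kg
  concrete: M = 8.71 kN·m/kg
Low-carbon steel ranks first.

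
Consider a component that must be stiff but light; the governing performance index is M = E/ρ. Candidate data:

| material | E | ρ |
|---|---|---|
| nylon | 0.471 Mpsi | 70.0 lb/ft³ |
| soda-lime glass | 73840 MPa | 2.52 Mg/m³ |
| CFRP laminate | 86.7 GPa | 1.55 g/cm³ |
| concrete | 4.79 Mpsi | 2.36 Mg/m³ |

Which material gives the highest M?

After converting to SI:
  nylon: E = 3.247 GPa, ρ = 1121 kg/m³
  soda-lime glass: E = 73.84 GPa, ρ = 2520 kg/m³
  CFRP laminate: E = 86.70 GPa, ρ = 1550 kg/m³
  concrete: E = 33.03 GPa, ρ = 2360 kg/m³
  CFRP laminate: M = 55.9 MN·m/kg
  soda-lime glass: M = 29.3 MN·m/kg
  concrete: M = 14.0 MN·m/kg
  nylon: M = 2.90 MN·m/kg
CFRP laminate ranks first.

CFRP laminate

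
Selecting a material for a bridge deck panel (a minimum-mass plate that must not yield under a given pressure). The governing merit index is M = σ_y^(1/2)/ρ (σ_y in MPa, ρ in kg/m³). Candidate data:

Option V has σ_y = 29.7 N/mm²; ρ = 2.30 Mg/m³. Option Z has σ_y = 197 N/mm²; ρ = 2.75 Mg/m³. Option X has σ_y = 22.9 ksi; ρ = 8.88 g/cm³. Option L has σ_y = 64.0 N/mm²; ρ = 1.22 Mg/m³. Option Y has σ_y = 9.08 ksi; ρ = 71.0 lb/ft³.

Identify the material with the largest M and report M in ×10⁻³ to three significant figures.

option Y, M = 6.96×10⁻³

Putting every candidate on a common basis:
  option V: σ_y = 29.70 MPa, ρ = 2300 kg/m³
  option Z: σ_y = 197.0 MPa, ρ = 2750 kg/m³
  option X: σ_y = 157.9 MPa, ρ = 8880 kg/m³
  option L: σ_y = 64.00 MPa, ρ = 1220 kg/m³
  option Y: σ_y = 62.60 MPa, ρ = 1137 kg/m³
  option Y: M = 6.96×10⁻³
  option L: M = 6.56×10⁻³
  option Z: M = 5.10×10⁻³
  option V: M = 2.37×10⁻³
  option X: M = 1.42×10⁻³
The maximum is for option Y.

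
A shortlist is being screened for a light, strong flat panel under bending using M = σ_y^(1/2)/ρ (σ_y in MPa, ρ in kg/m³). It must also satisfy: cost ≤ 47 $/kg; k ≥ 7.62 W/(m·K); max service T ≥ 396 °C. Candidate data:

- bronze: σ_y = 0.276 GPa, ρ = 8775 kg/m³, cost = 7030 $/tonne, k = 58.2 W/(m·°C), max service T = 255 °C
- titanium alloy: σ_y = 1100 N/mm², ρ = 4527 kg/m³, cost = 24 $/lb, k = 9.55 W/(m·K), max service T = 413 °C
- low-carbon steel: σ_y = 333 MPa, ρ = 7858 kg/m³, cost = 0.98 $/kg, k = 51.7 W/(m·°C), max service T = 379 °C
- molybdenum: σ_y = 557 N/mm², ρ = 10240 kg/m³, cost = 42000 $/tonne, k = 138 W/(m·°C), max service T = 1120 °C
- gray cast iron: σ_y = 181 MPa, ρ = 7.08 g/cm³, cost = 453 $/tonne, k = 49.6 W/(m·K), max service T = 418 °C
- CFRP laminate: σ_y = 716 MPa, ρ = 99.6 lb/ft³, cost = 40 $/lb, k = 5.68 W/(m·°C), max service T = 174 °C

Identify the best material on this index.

Screen on constraints: cost ≤ 47 $/kg; k ≥ 7.62 W/(m·K); max service T ≥ 396 °C. Survivors: molybdenum, gray cast iron.
Normalizing units and computing the index:
  molybdenum: σ_y = 557.0 MPa, ρ = 10240 kg/m³
  gray cast iron: σ_y = 181.0 MPa, ρ = 7080 kg/m³
  molybdenum: M = 2.30×10⁻³
  gray cast iron: M = 1.90×10⁻³
Molybdenum ranks first.

molybdenum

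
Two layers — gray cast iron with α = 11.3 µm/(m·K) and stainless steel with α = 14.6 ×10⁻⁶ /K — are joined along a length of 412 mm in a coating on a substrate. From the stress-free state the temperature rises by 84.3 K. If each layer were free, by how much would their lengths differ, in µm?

115 µm

Δα = |11.3 − 14.6|×10⁻⁶/K = 3.30×10⁻⁶/K.
ΔL_mismatch = Δα·L·ΔT = 3.30×10⁻⁶ × 412.0 mm × 84.3 K = 115 µm.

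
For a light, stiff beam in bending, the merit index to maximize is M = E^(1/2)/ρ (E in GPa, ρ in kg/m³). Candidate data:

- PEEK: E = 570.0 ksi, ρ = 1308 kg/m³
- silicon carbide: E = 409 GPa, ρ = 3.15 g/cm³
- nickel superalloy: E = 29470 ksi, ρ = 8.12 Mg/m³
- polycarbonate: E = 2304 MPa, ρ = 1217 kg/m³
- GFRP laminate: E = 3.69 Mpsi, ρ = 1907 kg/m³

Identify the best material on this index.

silicon carbide

Putting every candidate on a common basis:
  PEEK: E = 3.930 GPa, ρ = 1308 kg/m³
  silicon carbide: E = 409.0 GPa, ρ = 3150 kg/m³
  nickel superalloy: E = 203.2 GPa, ρ = 8120 kg/m³
  polycarbonate: E = 2.304 GPa, ρ = 1217 kg/m³
  GFRP laminate: E = 25.44 GPa, ρ = 1907 kg/m³
  silicon carbide: M = 6.42×10⁻³
  GFRP laminate: M = 2.64×10⁻³
  nickel superalloy: M = 1.76×10⁻³
  PEEK: M = 1.52×10⁻³
  polycarbonate: M = 1.25×10⁻³
The maximum is for silicon carbide.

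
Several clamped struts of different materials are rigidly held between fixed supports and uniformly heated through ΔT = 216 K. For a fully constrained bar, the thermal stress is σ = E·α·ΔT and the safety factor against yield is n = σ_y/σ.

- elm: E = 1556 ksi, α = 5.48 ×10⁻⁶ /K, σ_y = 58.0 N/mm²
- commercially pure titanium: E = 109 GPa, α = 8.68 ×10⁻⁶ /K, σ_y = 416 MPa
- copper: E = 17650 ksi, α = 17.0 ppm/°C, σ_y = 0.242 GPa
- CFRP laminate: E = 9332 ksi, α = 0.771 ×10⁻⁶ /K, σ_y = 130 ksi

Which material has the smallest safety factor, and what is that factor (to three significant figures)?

copper, n = 0.542

With everything in SI (GPa, ×10⁻⁶/K, MPa):
  elm: E = 10.73, α = 5.48, σ_y = 58.00 → σ = 12.7 MPa, n = 4.57
  commercially pure titanium: E = 109.0, α = 8.68, σ_y = 416.0 → σ = 204 MPa, n = 2.04
  copper: E = 121.7, α = 17.0, σ_y = 242.0 → σ = 447 MPa, n = 0.542
  CFRP laminate: E = 64.34, α = 0.771, σ_y = 896.3 → σ = 10.7 MPa, n = 83.6
The minimum is copper at n = 0.542.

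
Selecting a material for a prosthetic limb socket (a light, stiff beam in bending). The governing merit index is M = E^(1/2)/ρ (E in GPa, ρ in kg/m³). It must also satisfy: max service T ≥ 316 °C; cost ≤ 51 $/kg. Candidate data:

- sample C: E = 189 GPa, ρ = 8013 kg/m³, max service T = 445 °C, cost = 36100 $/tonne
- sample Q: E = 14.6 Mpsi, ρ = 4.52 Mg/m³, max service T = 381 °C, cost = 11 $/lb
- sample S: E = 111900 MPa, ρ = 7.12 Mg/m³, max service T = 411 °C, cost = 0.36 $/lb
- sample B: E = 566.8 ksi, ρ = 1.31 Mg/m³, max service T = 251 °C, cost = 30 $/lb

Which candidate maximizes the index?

Screen on constraints: max service T ≥ 316 °C; cost ≤ 51 $/kg. Survivors: sample C, sample Q, sample S.
Putting every candidate on a common basis:
  sample C: E = 189.0 GPa, ρ = 8013 kg/m³
  sample Q: E = 100.7 GPa, ρ = 4520 kg/m³
  sample S: E = 111.9 GPa, ρ = 7120 kg/m³
  sample Q: M = 2.22×10⁻³
  sample C: M = 1.72×10⁻³
  sample S: M = 1.49×10⁻³
The maximum is for sample Q.

sample Q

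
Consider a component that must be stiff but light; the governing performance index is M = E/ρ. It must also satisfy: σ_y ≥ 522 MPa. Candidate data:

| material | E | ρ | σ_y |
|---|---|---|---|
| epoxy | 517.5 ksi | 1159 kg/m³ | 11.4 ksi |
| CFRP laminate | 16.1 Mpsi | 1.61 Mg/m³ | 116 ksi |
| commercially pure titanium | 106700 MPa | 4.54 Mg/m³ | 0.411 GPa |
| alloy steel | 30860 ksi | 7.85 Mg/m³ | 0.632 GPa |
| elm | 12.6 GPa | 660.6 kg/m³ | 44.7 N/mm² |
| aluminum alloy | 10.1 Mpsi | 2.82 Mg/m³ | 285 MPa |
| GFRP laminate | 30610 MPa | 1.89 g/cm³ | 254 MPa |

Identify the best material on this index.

Screen on constraints: σ_y ≥ 522 MPa. Survivors: CFRP laminate, alloy steel.
Normalizing units and computing the index:
  CFRP laminate: E = 111.0 GPa, ρ = 1610 kg/m³
  alloy steel: E = 212.8 GPa, ρ = 7850 kg/m³
  CFRP laminate: M = 68.9 MN·m/kg
  alloy steel: M = 27.1 MN·m/kg
Highest index: CFRP laminate.

CFRP laminate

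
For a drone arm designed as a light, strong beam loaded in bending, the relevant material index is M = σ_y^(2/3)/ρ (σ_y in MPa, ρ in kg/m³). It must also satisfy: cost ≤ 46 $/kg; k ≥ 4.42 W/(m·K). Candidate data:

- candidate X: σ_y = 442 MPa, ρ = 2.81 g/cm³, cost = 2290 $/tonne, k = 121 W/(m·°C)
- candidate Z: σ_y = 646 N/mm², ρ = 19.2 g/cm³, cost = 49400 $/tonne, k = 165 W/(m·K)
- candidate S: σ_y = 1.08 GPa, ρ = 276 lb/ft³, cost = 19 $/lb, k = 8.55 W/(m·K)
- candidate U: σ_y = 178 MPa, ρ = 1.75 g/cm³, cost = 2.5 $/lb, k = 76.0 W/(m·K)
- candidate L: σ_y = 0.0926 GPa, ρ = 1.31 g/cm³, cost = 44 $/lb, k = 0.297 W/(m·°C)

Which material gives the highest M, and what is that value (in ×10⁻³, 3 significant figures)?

Screen on constraints: cost ≤ 46 $/kg; k ≥ 4.42 W/(m·K). Survivors: candidate X, candidate S, candidate U.
In SI units:
  candidate X: σ_y = 442.0 MPa, ρ = 2810 kg/m³
  candidate S: σ_y = 1080 MPa, ρ = 4421 kg/m³
  candidate U: σ_y = 178.0 MPa, ρ = 1750 kg/m³
  candidate S: M = 23.8×10⁻³
  candidate X: M = 20.6×10⁻³
  candidate U: M = 18.1×10⁻³
Candidate S has the largest M.

candidate S, M = 23.8×10⁻³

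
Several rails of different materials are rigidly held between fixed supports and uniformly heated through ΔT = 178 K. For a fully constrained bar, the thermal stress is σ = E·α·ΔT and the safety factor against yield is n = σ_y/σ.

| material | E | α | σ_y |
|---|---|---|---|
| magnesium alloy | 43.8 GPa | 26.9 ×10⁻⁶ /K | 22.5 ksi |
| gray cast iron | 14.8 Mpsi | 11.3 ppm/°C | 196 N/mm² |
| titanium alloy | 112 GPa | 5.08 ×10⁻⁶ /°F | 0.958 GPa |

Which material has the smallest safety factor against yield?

magnesium alloy

Per material, after unit conversion:
  magnesium alloy: E = 43.80, α = 26.9, σ_y = 155.1 → σ = 210 MPa, n = 0.740
  gray cast iron: E = 102.0, α = 11.3, σ_y = 196.0 → σ = 205 MPa, n = 0.955
  titanium alloy: E = 112.0, α = 9.14, σ_y = 958.0 → σ = 182 MPa, n = 5.26
The minimum is magnesium alloy at n = 0.740.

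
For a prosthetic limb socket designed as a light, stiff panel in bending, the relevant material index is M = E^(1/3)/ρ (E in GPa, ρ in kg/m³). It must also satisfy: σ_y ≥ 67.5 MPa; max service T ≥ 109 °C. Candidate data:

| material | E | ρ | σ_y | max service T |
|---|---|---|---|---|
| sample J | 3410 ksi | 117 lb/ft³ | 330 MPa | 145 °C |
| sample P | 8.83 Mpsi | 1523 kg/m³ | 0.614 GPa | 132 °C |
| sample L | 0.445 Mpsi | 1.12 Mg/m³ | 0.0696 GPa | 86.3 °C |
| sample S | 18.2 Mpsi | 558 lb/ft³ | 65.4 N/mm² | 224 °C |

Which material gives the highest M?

Screen on constraints: σ_y ≥ 67.5 MPa; max service T ≥ 109 °C. Survivors: sample J, sample P.
Convert each candidate to consistent units, then evaluate M:
  sample J: E = 23.51 GPa, ρ = 1874 kg/m³
  sample P: E = 60.88 GPa, ρ = 1523 kg/m³
  sample P: M = 2.58×10⁻³
  sample J: M = 1.53×10⁻³
Highest index: sample P.

sample P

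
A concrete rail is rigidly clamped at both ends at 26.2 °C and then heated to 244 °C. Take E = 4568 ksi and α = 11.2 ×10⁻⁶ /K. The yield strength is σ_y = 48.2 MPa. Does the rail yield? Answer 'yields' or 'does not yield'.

E = 4568 ksi = 31.50 GPa.
ΔT = 217.8 K. Constrained thermal stress σ = E·α·ΔT = 31.50×10³ MPa × 11.2×10⁻⁶ × 217.8 = 76.8 MPa (compressive).
Compare to σ_y = 48.2 MPa: σ ≥ σ_y, so it yields.

yields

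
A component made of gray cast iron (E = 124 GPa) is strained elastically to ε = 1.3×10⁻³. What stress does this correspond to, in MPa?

161 MPa

σ = E·ε = 124000 MPa × 1.3×10⁻³ = 161 MPa.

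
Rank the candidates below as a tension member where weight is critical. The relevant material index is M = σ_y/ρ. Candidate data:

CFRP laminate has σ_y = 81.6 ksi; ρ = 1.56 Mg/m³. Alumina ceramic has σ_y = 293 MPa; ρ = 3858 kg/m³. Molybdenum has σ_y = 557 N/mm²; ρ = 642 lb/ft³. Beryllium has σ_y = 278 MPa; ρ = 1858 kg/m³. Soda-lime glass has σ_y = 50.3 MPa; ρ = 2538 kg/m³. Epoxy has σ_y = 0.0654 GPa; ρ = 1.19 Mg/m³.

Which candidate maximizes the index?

CFRP laminate

After converting to SI:
  CFRP laminate: σ_y = 562.6 MPa, ρ = 1560 kg/m³
  alumina ceramic: σ_y = 293.0 MPa, ρ = 3858 kg/m³
  molybdenum: σ_y = 557.0 MPa, ρ = 10280 kg/m³
  beryllium: σ_y = 278.0 MPa, ρ = 1858 kg/m³
  soda-lime glass: σ_y = 50.30 MPa, ρ = 2538 kg/m³
  epoxy: σ_y = 65.40 MPa, ρ = 1190 kg/m³
  CFRP laminate: M = 361 kN·m/kg
  beryllium: M = 150 kN·m/kg
  alumina ceramic: M = 75.9 kN·m/kg
  epoxy: M = 55.0 kN·m/kg
  molybdenum: M = 54.2 kN·m/kg
  soda-lime glass: M = 19.8 kN·m/kg
The maximum is for CFRP laminate.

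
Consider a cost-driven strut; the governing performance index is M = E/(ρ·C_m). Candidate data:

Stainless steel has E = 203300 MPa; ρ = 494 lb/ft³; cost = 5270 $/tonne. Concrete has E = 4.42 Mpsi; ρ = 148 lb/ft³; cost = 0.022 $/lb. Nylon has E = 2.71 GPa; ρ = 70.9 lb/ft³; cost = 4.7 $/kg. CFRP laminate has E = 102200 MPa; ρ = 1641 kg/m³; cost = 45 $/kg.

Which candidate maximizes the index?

Normalizing units and computing the index:
  stainless steel: E = 203.3 GPa, ρ = 7913 kg/m³, cost = 5.270 $/kg
  concrete: E = 30.47 GPa, ρ = 2371 kg/m³, cost = 0.04850 $/kg
  nylon: E = 2.710 GPa, ρ = 1136 kg/m³, cost = 4.700 $/kg
  CFRP laminate: E = 102.2 GPa, ρ = 1641 kg/m³, cost = 45.00 $/kg
  concrete: M = 265 MN·m per $
  stainless steel: M = 4.88 MN·m per $
  CFRP laminate: M = 1.38 MN·m per $
  nylon: M = 0.508 MN·m per $
Concrete ranks first.

concrete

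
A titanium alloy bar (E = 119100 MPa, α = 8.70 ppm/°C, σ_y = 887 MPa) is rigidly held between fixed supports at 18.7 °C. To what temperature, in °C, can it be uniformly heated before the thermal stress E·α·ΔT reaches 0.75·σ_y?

E = 119100 MPa = 119.1 GPa.
E·α·ΔT = 665.2 MPa ⇒ ΔT = 665.2 / (119.1×10³ × 8.70×10⁻⁶) = 642.0 K.
T = 18.7 + 642.0 = 660.7 °C.

661 °C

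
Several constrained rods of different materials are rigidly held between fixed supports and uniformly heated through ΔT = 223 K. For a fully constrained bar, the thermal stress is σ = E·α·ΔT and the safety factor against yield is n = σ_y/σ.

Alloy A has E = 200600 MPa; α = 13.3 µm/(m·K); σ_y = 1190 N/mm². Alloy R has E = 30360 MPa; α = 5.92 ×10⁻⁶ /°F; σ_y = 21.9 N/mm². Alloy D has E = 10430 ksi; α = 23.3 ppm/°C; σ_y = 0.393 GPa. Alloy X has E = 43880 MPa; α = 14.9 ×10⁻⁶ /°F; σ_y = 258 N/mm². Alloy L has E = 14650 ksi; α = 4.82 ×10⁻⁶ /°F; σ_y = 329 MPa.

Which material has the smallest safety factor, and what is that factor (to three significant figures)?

Converting E to GPa, α to ×10⁻⁶/K, σ_y to MPa, then σ and n for each:
  alloy A: E = 200.6, α = 13.3, σ_y = 1190 → σ = 595 MPa, n = 2.00
  alloy R: E = 30.36, α = 10.7, σ_y = 21.90 → σ = 72.1 MPa, n = 0.304
  alloy D: E = 71.91, α = 23.3, σ_y = 393.0 → σ = 374 MPa, n = 1.05
  alloy X: E = 43.88, α = 26.8, σ_y = 258.0 → σ = 262 MPa, n = 0.983
  alloy L: E = 101.0, α = 8.68, σ_y = 329.0 → σ = 195 MPa, n = 1.68
Smallest n: alloy R with n = 0.304.

alloy R, n = 0.304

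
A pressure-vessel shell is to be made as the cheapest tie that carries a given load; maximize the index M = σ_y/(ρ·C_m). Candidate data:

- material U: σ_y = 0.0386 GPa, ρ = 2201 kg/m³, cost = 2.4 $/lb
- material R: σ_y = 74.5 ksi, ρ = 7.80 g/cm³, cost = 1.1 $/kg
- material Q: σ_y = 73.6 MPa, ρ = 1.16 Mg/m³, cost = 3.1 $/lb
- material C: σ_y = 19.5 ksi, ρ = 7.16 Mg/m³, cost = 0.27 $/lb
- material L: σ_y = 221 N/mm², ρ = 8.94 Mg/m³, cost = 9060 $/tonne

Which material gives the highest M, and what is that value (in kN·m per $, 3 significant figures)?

material R, M = 59.9 kN·m per $

Putting every candidate on a common basis:
  material U: σ_y = 38.60 MPa, ρ = 2201 kg/m³, cost = 5.291 $/kg
  material R: σ_y = 513.7 MPa, ρ = 7800 kg/m³, cost = 1.100 $/kg
  material Q: σ_y = 73.60 MPa, ρ = 1160 kg/m³, cost = 6.834 $/kg
  material C: σ_y = 134.4 MPa, ρ = 7160 kg/m³, cost = 0.5952 $/kg
  material L: σ_y = 221.0 MPa, ρ = 8940 kg/m³, cost = 9.060 $/kg
  material R: M = 59.9 kN·m per $
  material C: M = 31.5 kN·m per $
  material Q: M = 9.28 kN·m per $
  material U: M = 3.31 kN·m per $
  material L: M = 2.73 kN·m per $
The maximum is for material R.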